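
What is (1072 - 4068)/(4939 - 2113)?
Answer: -1498/1413 ≈ -1.0602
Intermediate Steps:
(1072 - 4068)/(4939 - 2113) = -2996/2826 = -2996*1/2826 = -1498/1413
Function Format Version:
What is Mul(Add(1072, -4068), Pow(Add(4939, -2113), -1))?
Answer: Rational(-1498, 1413) ≈ -1.0602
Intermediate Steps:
Mul(Add(1072, -4068), Pow(Add(4939, -2113), -1)) = Mul(-2996, Pow(2826, -1)) = Mul(-2996, Rational(1, 2826)) = Rational(-1498, 1413)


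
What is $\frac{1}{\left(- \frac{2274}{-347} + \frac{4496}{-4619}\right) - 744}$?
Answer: $- \frac{1602793}{1183534498} \approx -0.0013542$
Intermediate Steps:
$\frac{1}{\left(- \frac{2274}{-347} + \frac{4496}{-4619}\right) - 744} = \frac{1}{\left(\left(-2274\right) \left(- \frac{1}{347}\right) + 4496 \left(- \frac{1}{4619}\right)\right) - 744} = \frac{1}{\left(\frac{2274}{347} - \frac{4496}{4619}\right) - 744} = \frac{1}{\frac{8943494}{1602793} - 744} = \frac{1}{- \frac{1183534498}{1602793}} = - \frac{1602793}{1183534498}$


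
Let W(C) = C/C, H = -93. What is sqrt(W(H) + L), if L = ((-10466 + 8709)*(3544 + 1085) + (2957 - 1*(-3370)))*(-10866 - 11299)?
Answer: sqrt(180131098291) ≈ 4.2442e+5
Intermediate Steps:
L = 180131098290 (L = (-1757*4629 + (2957 + 3370))*(-22165) = (-8133153 + 6327)*(-22165) = -8126826*(-22165) = 180131098290)
W(C) = 1
sqrt(W(H) + L) = sqrt(1 + 180131098290) = sqrt(180131098291)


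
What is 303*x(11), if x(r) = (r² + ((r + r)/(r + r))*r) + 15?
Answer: 44541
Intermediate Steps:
x(r) = 15 + r + r² (x(r) = (r² + ((2*r)/((2*r)))*r) + 15 = (r² + ((2*r)*(1/(2*r)))*r) + 15 = (r² + 1*r) + 15 = (r² + r) + 15 = (r + r²) + 15 = 15 + r + r²)
303*x(11) = 303*(15 + 11 + 11²) = 303*(15 + 11 + 121) = 303*147 = 44541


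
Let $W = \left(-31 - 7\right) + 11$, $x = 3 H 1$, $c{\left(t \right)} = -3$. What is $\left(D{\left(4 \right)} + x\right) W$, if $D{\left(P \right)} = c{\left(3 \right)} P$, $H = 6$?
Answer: $-162$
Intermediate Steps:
$x = 18$ ($x = 3 \cdot 6 \cdot 1 = 18 \cdot 1 = 18$)
$W = -27$ ($W = -38 + 11 = -27$)
$D{\left(P \right)} = - 3 P$
$\left(D{\left(4 \right)} + x\right) W = \left(\left(-3\right) 4 + 18\right) \left(-27\right) = \left(-12 + 18\right) \left(-27\right) = 6 \left(-27\right) = -162$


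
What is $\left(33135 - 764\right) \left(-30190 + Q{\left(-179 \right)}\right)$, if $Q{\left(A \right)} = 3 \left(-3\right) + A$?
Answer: $-983366238$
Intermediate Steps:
$Q{\left(A \right)} = -9 + A$
$\left(33135 - 764\right) \left(-30190 + Q{\left(-179 \right)}\right) = \left(33135 - 764\right) \left(-30190 - 188\right) = 32371 \left(-30190 - 188\right) = 32371 \left(-30378\right) = -983366238$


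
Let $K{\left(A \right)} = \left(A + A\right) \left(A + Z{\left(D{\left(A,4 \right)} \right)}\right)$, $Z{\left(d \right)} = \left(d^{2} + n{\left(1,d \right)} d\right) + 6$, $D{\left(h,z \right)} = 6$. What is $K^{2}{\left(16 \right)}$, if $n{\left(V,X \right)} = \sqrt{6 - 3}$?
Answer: $3555328 + 712704 \sqrt{3} \approx 4.7898 \cdot 10^{6}$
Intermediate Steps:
$n{\left(V,X \right)} = \sqrt{3}$
$Z{\left(d \right)} = 6 + d^{2} + d \sqrt{3}$ ($Z{\left(d \right)} = \left(d^{2} + \sqrt{3} d\right) + 6 = \left(d^{2} + d \sqrt{3}\right) + 6 = 6 + d^{2} + d \sqrt{3}$)
$K{\left(A \right)} = 2 A \left(42 + A + 6 \sqrt{3}\right)$ ($K{\left(A \right)} = \left(A + A\right) \left(A + \left(6 + 6^{2} + 6 \sqrt{3}\right)\right) = 2 A \left(A + \left(6 + 36 + 6 \sqrt{3}\right)\right) = 2 A \left(A + \left(42 + 6 \sqrt{3}\right)\right) = 2 A \left(42 + A + 6 \sqrt{3}\right)$)
$K^{2}{\left(16 \right)} = \left(2 \cdot 16 \left(42 + 16 + 6 \sqrt{3}\right)\right)^{2} = \left(2 \cdot 16 \left(58 + 6 \sqrt{3}\right)\right)^{2} = \left(1856 + 192 \sqrt{3}\right)^{2}$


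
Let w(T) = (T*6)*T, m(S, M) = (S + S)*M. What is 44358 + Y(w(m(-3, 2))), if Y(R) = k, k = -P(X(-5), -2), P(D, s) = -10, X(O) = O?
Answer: 44368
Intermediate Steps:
m(S, M) = 2*M*S (m(S, M) = (2*S)*M = 2*M*S)
w(T) = 6*T**2 (w(T) = (6*T)*T = 6*T**2)
k = 10 (k = -1*(-10) = 10)
Y(R) = 10
44358 + Y(w(m(-3, 2))) = 44358 + 10 = 44368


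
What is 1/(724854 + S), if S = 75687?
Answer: 1/800541 ≈ 1.2492e-6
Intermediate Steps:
1/(724854 + S) = 1/(724854 + 75687) = 1/800541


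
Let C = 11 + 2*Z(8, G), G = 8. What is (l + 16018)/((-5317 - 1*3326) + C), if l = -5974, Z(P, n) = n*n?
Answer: -2511/2126 ≈ -1.1811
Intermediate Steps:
Z(P, n) = n²
C = 139 (C = 11 + 2*8² = 11 + 2*64 = 11 + 128 = 139)
(l + 16018)/((-5317 - 1*3326) + C) = (-5974 + 16018)/((-5317 - 1*3326) + 139) = 10044/((-5317 - 3326) + 139) = 10044/(-8643 + 139) = 10044/(-8504) = 10044*(-1/8504) = -2511/2126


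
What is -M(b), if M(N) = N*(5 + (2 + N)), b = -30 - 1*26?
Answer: -2744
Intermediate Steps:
b = -56 (b = -30 - 26 = -56)
M(N) = N*(7 + N)
-M(b) = -(-56)*(7 - 56) = -(-56)*(-49) = -1*2744 = -2744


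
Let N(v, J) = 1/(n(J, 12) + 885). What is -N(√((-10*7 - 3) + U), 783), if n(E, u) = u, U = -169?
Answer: -1/897 ≈ -0.0011148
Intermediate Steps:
N(v, J) = 1/897 (N(v, J) = 1/(12 + 885) = 1/897)
-N(√((-10*7 - 3) + U), 783) = -1*1/897 = -1/897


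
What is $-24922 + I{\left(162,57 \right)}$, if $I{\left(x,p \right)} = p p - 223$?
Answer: $-21896$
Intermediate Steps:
$I{\left(x,p \right)} = -223 + p^{2}$ ($I{\left(x,p \right)} = p^{2} - 223 = -223 + p^{2}$)
$-24922 + I{\left(162,57 \right)} = -24922 - \left(223 - 57^{2}\right) = -24922 + \left(-223 + 3249\right) = -24922 + 3026 = -21896$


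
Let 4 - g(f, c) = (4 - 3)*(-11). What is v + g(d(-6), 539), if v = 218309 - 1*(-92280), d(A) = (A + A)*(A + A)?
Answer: 310604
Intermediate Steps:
d(A) = 4*A² (d(A) = (2*A)*(2*A) = 4*A²)
g(f, c) = 15 (g(f, c) = 4 - (4 - 3)*(-11) = 4 - (-11) = 4 - 1*(-11) = 4 + 11 = 15)
v = 310589 (v = 218309 + 92280 = 310589)
v + g(d(-6), 539) = 310589 + 15 = 310604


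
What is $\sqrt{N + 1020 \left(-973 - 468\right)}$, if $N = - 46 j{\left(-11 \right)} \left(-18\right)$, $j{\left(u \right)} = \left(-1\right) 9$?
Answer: $2 i \sqrt{369318} \approx 1215.4 i$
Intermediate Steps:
$j{\left(u \right)} = -9$
$N = -7452$ ($N = \left(-46\right) \left(-9\right) \left(-18\right) = 414 \left(-18\right) = -7452$)
$\sqrt{N + 1020 \left(-973 - 468\right)} = \sqrt{-7452 + 1020 \left(-973 - 468\right)} = \sqrt{-7452 + 1020 \left(-1441\right)} = \sqrt{-7452 - 1469820} = \sqrt{-1477272} = 2 i \sqrt{369318}$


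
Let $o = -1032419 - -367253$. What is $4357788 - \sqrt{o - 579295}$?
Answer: $4357788 - i \sqrt{1244461} \approx 4.3578 \cdot 10^{6} - 1115.6 i$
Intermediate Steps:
$o = -665166$ ($o = -1032419 + 367253 = -665166$)
$4357788 - \sqrt{o - 579295} = 4357788 - \sqrt{-665166 - 579295} = 4357788 - \sqrt{-1244461} = 4357788 - i \sqrt{1244461}$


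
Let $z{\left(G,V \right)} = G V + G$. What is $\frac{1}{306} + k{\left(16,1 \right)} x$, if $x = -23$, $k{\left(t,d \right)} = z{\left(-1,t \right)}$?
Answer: $\frac{119647}{306} \approx 391.0$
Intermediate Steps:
$z{\left(G,V \right)} = G + G V$
$k{\left(t,d \right)} = -1 - t$ ($k{\left(t,d \right)} = - (1 + t) = -1 - t$)
$\frac{1}{306} + k{\left(16,1 \right)} x = \frac{1}{306} + \left(-1 - 16\right) \left(-23\right) = \frac{1}{306} - -391 = \frac{1}{306} + 391 = \frac{119647}{306}$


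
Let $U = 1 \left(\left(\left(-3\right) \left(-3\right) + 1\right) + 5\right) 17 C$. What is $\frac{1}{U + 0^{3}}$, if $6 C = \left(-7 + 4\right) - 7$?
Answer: $- \frac{1}{425} \approx -0.0023529$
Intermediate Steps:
$C = - \frac{5}{3}$ ($C = \frac{\left(-7 + 4\right) - 7}{6} = \frac{-3 - 7}{6} = \frac{1}{6} \left(-10\right) = - \frac{5}{3} \approx -1.6667$)
$U = -425$ ($U = 1 \left(\left(\left(-3\right) \left(-3\right) + 1\right) + 5\right) 17 \left(- \frac{5}{3}\right) = 1 \left(\left(9 + 1\right) + 5\right) 17 \left(- \frac{5}{3}\right) = 1 \left(10 + 5\right) 17 \left(- \frac{5}{3}\right) = 1 \cdot 15 \cdot 17 \left(- \frac{5}{3}\right) = 15 \cdot 17 \left(- \frac{5}{3}\right) = 255 \left(- \frac{5}{3}\right) = -425$)
$\frac{1}{U + 0^{3}} = \frac{1}{-425 + 0^{3}} = \frac{1}{-425 + 0} = \frac{1}{-425} = - \frac{1}{425}$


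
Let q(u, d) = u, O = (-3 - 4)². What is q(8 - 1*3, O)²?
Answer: 25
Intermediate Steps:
O = 49 (O = (-7)² = 49)
q(8 - 1*3, O)² = (8 - 1*3)² = (8 - 3)² = 5² = 25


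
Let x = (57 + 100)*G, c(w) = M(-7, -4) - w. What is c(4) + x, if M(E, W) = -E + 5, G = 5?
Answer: 793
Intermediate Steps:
M(E, W) = 5 - E
c(w) = 12 - w (c(w) = (5 - 1*(-7)) - w = (5 + 7) - w = 12 - w)
x = 785 (x = (57 + 100)*5 = 157*5 = 785)
c(4) + x = (12 - 1*4) + 785 = (12 - 4) + 785 = 8 + 785 = 793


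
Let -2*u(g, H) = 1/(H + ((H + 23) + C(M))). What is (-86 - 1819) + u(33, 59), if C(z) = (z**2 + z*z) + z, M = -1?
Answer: -541021/284 ≈ -1905.0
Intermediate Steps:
C(z) = z + 2*z**2 (C(z) = (z**2 + z**2) + z = 2*z**2 + z = z + 2*z**2)
u(g, H) = -1/(2*(24 + 2*H)) (u(g, H) = -1/(2*(H + ((H + 23) - (1 + 2*(-1))))) = -1/(2*(H + ((23 + H) - (1 - 2)))) = -1/(2*(H + ((23 + H) - 1*(-1)))) = -1/(2*(H + ((23 + H) + 1))) = -1/(2*(H + (24 + H))) = -1/(2*(24 + 2*H)))
(-86 - 1819) + u(33, 59) = (-86 - 1819) - 1/(48 + 4*59) = -1905 - 1/(48 + 236) = -1905 - 1/284 = -541021/284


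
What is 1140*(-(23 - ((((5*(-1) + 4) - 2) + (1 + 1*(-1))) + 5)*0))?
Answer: -26220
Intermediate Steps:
1140*(-(23 - ((((5*(-1) + 4) - 2) + (1 + 1*(-1))) + 5)*0)) = 1140*(-(23 - ((((-5 + 4) - 2) + (1 - 1)) + 5)*0)) = 1140*(-(23 - (((-1 - 2) + 0) + 5)*0)) = 1140*(-(23 - ((-3 + 0) + 5)*0)) = 1140*(-(23 - (-3 + 5)*0)) = 1140*(-(23 - 2*0)) = 1140*(-(23 - 1*0)) = 1140*(-(23 + 0)) = 1140*(-1*23) = 1140*(-23) = -26220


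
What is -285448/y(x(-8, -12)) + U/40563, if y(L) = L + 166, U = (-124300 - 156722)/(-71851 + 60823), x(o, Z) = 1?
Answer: -21281509015933/12450650598 ≈ -1709.3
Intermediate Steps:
U = 46837/1838 (U = -281022/(-11028) = -281022*(-1/11028) = 46837/1838 ≈ 25.483)
y(L) = 166 + L
-285448/y(x(-8, -12)) + U/40563 = -285448/(166 + 1) + (46837/1838)/40563 = -285448/167 + (46837/1838)*(1/40563) = -285448*1/167 + 46837/74554794 = -285448/167 + 46837/74554794 = -21281509015933/12450650598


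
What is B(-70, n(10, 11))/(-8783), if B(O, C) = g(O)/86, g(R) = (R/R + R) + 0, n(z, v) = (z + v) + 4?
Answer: 69/755338 ≈ 9.1350e-5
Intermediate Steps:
n(z, v) = 4 + v + z (n(z, v) = (v + z) + 4 = 4 + v + z)
g(R) = 1 + R (g(R) = (1 + R) + 0 = 1 + R)
B(O, C) = 1/86 + O/86 (B(O, C) = (1 + O)/86 = (1 + O)*(1/86) = 1/86 + O/86)
B(-70, n(10, 11))/(-8783) = (1/86 + (1/86)*(-70))/(-8783) = (1/86 - 35/43)*(-1/8783) = -69/86*(-1/8783) = 69/755338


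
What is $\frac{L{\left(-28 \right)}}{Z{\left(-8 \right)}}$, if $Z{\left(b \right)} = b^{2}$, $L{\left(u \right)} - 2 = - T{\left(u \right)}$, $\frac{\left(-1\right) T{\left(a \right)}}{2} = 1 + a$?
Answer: $- \frac{13}{16} \approx -0.8125$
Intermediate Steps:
$T{\left(a \right)} = -2 - 2 a$ ($T{\left(a \right)} = - 2 \left(1 + a\right) = -2 - 2 a$)
$L{\left(u \right)} = 4 + 2 u$ ($L{\left(u \right)} = 2 - \left(-2 - 2 u\right) = 2 + \left(2 + 2 u\right) = 4 + 2 u$)
$\frac{L{\left(-28 \right)}}{Z{\left(-8 \right)}} = \frac{4 + 2 \left(-28\right)}{\left(-8\right)^{2}} = \frac{4 - 56}{64} = \left(-52\right) \frac{1}{64} = - \frac{13}{16}$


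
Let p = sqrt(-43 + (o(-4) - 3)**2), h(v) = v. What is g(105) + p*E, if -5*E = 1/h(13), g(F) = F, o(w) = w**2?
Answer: 105 - 3*sqrt(14)/65 ≈ 104.83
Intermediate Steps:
E = -1/65 (E = -1/5/13 = -1/5*1/13 = -1/65 ≈ -0.015385)
p = 3*sqrt(14) (p = sqrt(-43 + ((-4)**2 - 3)**2) = sqrt(-43 + (16 - 3)**2) = sqrt(-43 + 13**2) = sqrt(-43 + 169) = sqrt(126) = 3*sqrt(14) ≈ 11.225)
g(105) + p*E = 105 + (3*sqrt(14))*(-1/65) = 105 - 3*sqrt(14)/65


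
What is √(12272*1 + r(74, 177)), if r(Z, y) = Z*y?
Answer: √25370 ≈ 159.28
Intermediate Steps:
√(12272*1 + r(74, 177)) = √(12272*1 + 74*177) = √(12272 + 13098) = √25370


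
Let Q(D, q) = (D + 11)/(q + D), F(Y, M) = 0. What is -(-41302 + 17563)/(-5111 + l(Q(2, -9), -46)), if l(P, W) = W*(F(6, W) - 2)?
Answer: -7913/1673 ≈ -4.7298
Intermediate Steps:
Q(D, q) = (11 + D)/(D + q)
l(P, W) = -2*W (l(P, W) = W*(0 - 2) = W*(-2) = -2*W)
-(-41302 + 17563)/(-5111 + l(Q(2, -9), -46)) = -(-41302 + 17563)/(-5111 - 2*(-46)) = -(-23739)/(-5111 + 92) = -(-23739)/(-5019) = -(-23739)*(-1)/5019 = -1*7913/1673 = -7913/1673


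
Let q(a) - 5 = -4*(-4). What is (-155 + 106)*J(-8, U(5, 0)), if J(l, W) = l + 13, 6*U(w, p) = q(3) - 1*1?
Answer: -245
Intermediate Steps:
q(a) = 21 (q(a) = 5 - 4*(-4) = 5 + 16 = 21)
U(w, p) = 10/3 (U(w, p) = (21 - 1*1)/6 = (21 - 1)/6 = (⅙)*20 = 10/3)
J(l, W) = 13 + l
(-155 + 106)*J(-8, U(5, 0)) = (-155 + 106)*(13 - 8) = -49*5 = -245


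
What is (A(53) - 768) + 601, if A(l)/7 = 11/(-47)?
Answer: -7926/47 ≈ -168.64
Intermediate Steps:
A(l) = -77/47 (A(l) = 7*(11/(-47)) = 7*(11*(-1/47)) = 7*(-11/47) = -77/47)
(A(53) - 768) + 601 = (-77/47 - 768) + 601 = -36173/47 + 601 = -7926/47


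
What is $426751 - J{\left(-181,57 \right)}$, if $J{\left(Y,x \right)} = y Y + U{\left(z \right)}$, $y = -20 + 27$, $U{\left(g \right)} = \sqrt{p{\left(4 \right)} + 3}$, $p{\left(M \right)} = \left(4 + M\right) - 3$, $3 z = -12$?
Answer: $428018 - 2 \sqrt{2} \approx 4.2802 \cdot 10^{5}$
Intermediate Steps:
$z = -4$ ($z = \frac{1}{3} \left(-12\right) = -4$)
$p{\left(M \right)} = 1 + M$
$U{\left(g \right)} = 2 \sqrt{2}$ ($U{\left(g \right)} = \sqrt{\left(1 + 4\right) + 3} = \sqrt{5 + 3} = \sqrt{8} = 2 \sqrt{2}$)
$y = 7$
$J{\left(Y,x \right)} = 2 \sqrt{2} + 7 Y$ ($J{\left(Y,x \right)} = 7 Y + 2 \sqrt{2} = 2 \sqrt{2} + 7 Y$)
$426751 - J{\left(-181,57 \right)} = 426751 - \left(2 \sqrt{2} + 7 \left(-181\right)\right) = 426751 - \left(2 \sqrt{2} - 1267\right) = 426751 - \left(-1267 + 2 \sqrt{2}\right) = 426751 + \left(1267 - 2 \sqrt{2}\right) = 428018 - 2 \sqrt{2}$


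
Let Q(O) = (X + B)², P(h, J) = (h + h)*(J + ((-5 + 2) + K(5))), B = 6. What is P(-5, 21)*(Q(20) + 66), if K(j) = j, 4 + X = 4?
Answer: -23460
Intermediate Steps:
X = 0 (X = -4 + 4 = 0)
P(h, J) = 2*h*(2 + J) (P(h, J) = (h + h)*(J + ((-5 + 2) + 5)) = (2*h)*(J + (-3 + 5)) = (2*h)*(J + 2) = (2*h)*(2 + J) = 2*h*(2 + J))
Q(O) = 36 (Q(O) = (0 + 6)² = 6² = 36)
P(-5, 21)*(Q(20) + 66) = (2*(-5)*(2 + 21))*(36 + 66) = (2*(-5)*23)*102 = -230*102 = -23460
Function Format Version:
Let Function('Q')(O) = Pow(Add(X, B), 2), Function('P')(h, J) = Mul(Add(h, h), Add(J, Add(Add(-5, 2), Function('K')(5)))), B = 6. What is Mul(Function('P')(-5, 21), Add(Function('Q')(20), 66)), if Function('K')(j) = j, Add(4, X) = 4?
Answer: -23460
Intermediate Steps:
X = 0 (X = Add(-4, 4) = 0)
Function('P')(h, J) = Mul(2, h, Add(2, J)) (Function('P')(h, J) = Mul(Add(h, h), Add(J, Add(Add(-5, 2), 5))) = Mul(Mul(2, h), Add(J, Add(-3, 5))) = Mul(Mul(2, h), Add(J, 2)) = Mul(Mul(2, h), Add(2, J)) = Mul(2, h, Add(2, J)))
Function('Q')(O) = 36 (Function('Q')(O) = Pow(Add(0, 6), 2) = Pow(6, 2) = 36)
Mul(Function('P')(-5, 21), Add(Function('Q')(20), 66)) = Mul(Mul(2, -5, Add(2, 21)), Add(36, 66)) = Mul(Mul(2, -5, 23), 102) = Mul(-230, 102) = -23460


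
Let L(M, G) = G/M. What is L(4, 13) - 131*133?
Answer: -69679/4 ≈ -17420.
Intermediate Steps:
L(4, 13) - 131*133 = 13/4 - 131*133 = 13*(¼) - 17423 = 13/4 - 17423 = -69679/4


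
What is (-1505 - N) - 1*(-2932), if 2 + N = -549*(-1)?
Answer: 880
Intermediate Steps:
N = 547 (N = -2 - 549*(-1) = -2 + 549 = 547)
(-1505 - N) - 1*(-2932) = (-1505 - 1*547) - 1*(-2932) = (-1505 - 547) + 2932 = -2052 + 2932 = 880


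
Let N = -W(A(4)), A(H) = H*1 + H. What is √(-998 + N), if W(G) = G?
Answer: I*√1006 ≈ 31.717*I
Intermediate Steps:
A(H) = 2*H (A(H) = H + H = 2*H)
N = -8 (N = -2*4 = -1*8 = -8)
√(-998 + N) = √(-998 - 8) = √(-1006) = I*√1006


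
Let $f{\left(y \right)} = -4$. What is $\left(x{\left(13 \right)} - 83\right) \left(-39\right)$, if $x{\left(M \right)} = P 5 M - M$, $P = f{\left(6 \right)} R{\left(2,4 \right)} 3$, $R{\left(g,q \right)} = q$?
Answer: $125424$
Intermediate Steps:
$P = -48$ ($P = \left(-4\right) 4 \cdot 3 = \left(-16\right) 3 = -48$)
$x{\left(M \right)} = - 241 M$ ($x{\left(M \right)} = - 48 \cdot 5 M - M = - 240 M - M = - 241 M$)
$\left(x{\left(13 \right)} - 83\right) \left(-39\right) = \left(\left(-241\right) 13 - 83\right) \left(-39\right) = \left(-3133 - 83\right) \left(-39\right) = \left(-3216\right) \left(-39\right) = 125424$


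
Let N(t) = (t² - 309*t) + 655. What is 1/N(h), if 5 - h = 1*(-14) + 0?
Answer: -1/4855 ≈ -0.00020597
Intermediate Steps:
h = 19 (h = 5 - (1*(-14) + 0) = 5 - (-14 + 0) = 5 - 1*(-14) = 5 + 14 = 19)
N(t) = 655 + t² - 309*t
1/N(h) = 1/(655 + 19² - 309*19) = 1/(655 + 361 - 5871) = 1/(-4855) = -1/4855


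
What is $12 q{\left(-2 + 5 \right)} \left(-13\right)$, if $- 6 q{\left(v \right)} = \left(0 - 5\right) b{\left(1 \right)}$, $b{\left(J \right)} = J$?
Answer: $-130$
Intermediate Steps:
$q{\left(v \right)} = \frac{5}{6}$ ($q{\left(v \right)} = - \frac{\left(0 - 5\right) 1}{6} = - \frac{\left(-5\right) 1}{6} = \left(- \frac{1}{6}\right) \left(-5\right) = \frac{5}{6}$)
$12 q{\left(-2 + 5 \right)} \left(-13\right) = 12 \cdot \frac{5}{6} \left(-13\right) = 10 \left(-13\right) = -130$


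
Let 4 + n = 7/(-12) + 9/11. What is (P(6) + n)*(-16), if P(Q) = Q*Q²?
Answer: -112060/33 ≈ -3395.8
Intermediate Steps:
P(Q) = Q³
n = -497/132 (n = -4 + (7/(-12) + 9/11) = -4 + (7*(-1/12) + 9*(1/11)) = -4 + (-7/12 + 9/11) = -4 + 31/132 = -497/132 ≈ -3.7652)
(P(6) + n)*(-16) = (6³ - 497/132)*(-16) = (216 - 497/132)*(-16) = (28015/132)*(-16) = -112060/33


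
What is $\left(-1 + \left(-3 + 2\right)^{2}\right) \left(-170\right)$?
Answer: $0$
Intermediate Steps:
$\left(-1 + \left(-3 + 2\right)^{2}\right) \left(-170\right) = \left(-1 + \left(-1\right)^{2}\right) \left(-170\right) = \left(-1 + 1\right) \left(-170\right) = 0 \left(-170\right) = 0$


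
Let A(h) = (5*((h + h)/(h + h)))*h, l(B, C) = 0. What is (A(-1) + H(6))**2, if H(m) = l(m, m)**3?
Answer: 25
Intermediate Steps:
A(h) = 5*h (A(h) = (5*((2*h)/((2*h))))*h = (5*((2*h)*(1/(2*h))))*h = (5*1)*h = 5*h)
H(m) = 0 (H(m) = 0**3 = 0)
(A(-1) + H(6))**2 = (5*(-1) + 0)**2 = (-5 + 0)**2 = (-5)**2 = 25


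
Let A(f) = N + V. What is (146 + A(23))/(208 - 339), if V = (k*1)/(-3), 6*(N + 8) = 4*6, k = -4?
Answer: -430/393 ≈ -1.0941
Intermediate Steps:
N = -4 (N = -8 + (4*6)/6 = -8 + (1/6)*24 = -8 + 4 = -4)
V = 4/3 (V = -4*1/(-3) = -4*(-1/3) = 4/3 ≈ 1.3333)
A(f) = -8/3 (A(f) = -4 + 4/3 = -8/3)
(146 + A(23))/(208 - 339) = (146 - 8/3)/(208 - 339) = (430/3)/(-131) = (430/3)*(-1/131) = -430/393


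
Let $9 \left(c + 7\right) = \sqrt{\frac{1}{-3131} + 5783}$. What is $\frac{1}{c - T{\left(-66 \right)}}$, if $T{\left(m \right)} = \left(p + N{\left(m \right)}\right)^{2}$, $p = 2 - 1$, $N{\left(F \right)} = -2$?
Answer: $\frac{169074}{156289} + \frac{3 \sqrt{14172919233}}{312578} \approx 2.2244$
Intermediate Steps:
$c = -7 + \frac{2 \sqrt{14172919233}}{28179}$ ($c = -7 + \frac{\sqrt{\frac{1}{-3131} + 5783}}{9} = -7 + \frac{\sqrt{- \frac{1}{3131} + 5783}}{9} = -7 + \frac{\sqrt{\frac{18106572}{3131}}}{9} = -7 + \frac{\frac{2}{3131} \sqrt{14172919233}}{9} = -7 + \frac{2 \sqrt{14172919233}}{28179} \approx 1.4496$)
$p = 1$ ($p = 2 - 1 = 1$)
$T{\left(m \right)} = 1$ ($T{\left(m \right)} = \left(1 - 2\right)^{2} = \left(-1\right)^{2} = 1$)
$\frac{1}{c - T{\left(-66 \right)}} = \frac{1}{\left(-7 + \frac{2 \sqrt{14172919233}}{28179}\right) - 1} = \frac{1}{-8 + \frac{2 \sqrt{14172919233}}{28179}}$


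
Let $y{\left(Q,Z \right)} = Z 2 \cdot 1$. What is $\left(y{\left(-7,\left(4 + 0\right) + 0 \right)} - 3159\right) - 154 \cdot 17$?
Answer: $-5769$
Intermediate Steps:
$y{\left(Q,Z \right)} = 2 Z$ ($y{\left(Q,Z \right)} = 2 Z 1 = 2 Z$)
$\left(y{\left(-7,\left(4 + 0\right) + 0 \right)} - 3159\right) - 154 \cdot 17 = \left(2 \left(\left(4 + 0\right) + 0\right) - 3159\right) - 154 \cdot 17 = \left(2 \left(4 + 0\right) - 3159\right) - 2618 = \left(2 \cdot 4 - 3159\right) - 2618 = \left(8 - 3159\right) - 2618 = -3151 - 2618 = -5769$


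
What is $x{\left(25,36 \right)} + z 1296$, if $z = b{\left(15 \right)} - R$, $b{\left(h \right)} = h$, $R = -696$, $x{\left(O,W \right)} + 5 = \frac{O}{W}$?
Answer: $\frac{33172261}{36} \approx 9.2145 \cdot 10^{5}$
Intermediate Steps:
$x{\left(O,W \right)} = -5 + \frac{O}{W}$
$z = 711$ ($z = 15 - -696 = 15 + 696 = 711$)
$x{\left(25,36 \right)} + z 1296 = \left(-5 + \frac{25}{36}\right) + 711 \cdot 1296 = \left(-5 + 25 \cdot \frac{1}{36}\right) + 921456 = \left(-5 + \frac{25}{36}\right) + 921456 = - \frac{155}{36} + 921456 = \frac{33172261}{36}$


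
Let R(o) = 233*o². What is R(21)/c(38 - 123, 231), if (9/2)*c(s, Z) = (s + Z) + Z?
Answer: 924777/754 ≈ 1226.5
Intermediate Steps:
c(s, Z) = 2*s/9 + 4*Z/9 (c(s, Z) = 2*((s + Z) + Z)/9 = 2*((Z + s) + Z)/9 = 2*(s + 2*Z)/9 = 2*s/9 + 4*Z/9)
R(21)/c(38 - 123, 231) = (233*21²)/(2*(38 - 123)/9 + (4/9)*231) = (233*441)/((2/9)*(-85) + 308/3) = 102753/(-170/9 + 308/3) = 102753/(754/9) = 102753*(9/754) = 924777/754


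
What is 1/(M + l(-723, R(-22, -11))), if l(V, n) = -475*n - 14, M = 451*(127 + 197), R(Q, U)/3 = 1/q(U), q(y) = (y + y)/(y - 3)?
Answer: 11/1597235 ≈ 6.8869e-6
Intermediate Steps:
q(y) = 2*y/(-3 + y) (q(y) = (2*y)/(-3 + y) = 2*y/(-3 + y))
R(Q, U) = 3*(-3 + U)/(2*U) (R(Q, U) = 3/((2*U/(-3 + U))) = 3*((-3 + U)/(2*U)) = 3*(-3 + U)/(2*U))
M = 146124 (M = 451*324 = 146124)
l(V, n) = -14 - 475*n
1/(M + l(-723, R(-22, -11))) = 1/(146124 + (-14 - 1425*(-3 - 11)/(2*(-11)))) = 1/(146124 + (-14 - 1425*(-1)*(-14)/(2*11))) = 1/(146124 + (-14 - 475*21/11)) = 1/(146124 + (-14 - 9975/11)) = 1/(146124 - 10129/11) = 1/(1597235/11) = 11/1597235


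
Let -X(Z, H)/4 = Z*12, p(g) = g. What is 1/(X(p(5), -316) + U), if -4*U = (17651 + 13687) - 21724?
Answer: -2/5287 ≈ -0.00037829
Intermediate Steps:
U = -4807/2 (U = -((17651 + 13687) - 21724)/4 = -(31338 - 21724)/4 = -1/4*9614 = -4807/2 ≈ -2403.5)
X(Z, H) = -48*Z (X(Z, H) = -4*Z*12 = -48*Z)
1/(X(p(5), -316) + U) = 1/(-48*5 - 4807/2) = 1/(-240 - 4807/2) = 1/(-5287/2) = -2/5287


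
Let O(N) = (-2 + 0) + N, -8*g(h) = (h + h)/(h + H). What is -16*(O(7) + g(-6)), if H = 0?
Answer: -76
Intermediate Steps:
g(h) = -¼ (g(h) = -(h + h)/(8*(h + 0)) = -2*h/(8*h) = -⅛*2 = -¼)
O(N) = -2 + N
-16*(O(7) + g(-6)) = -16*((-2 + 7) - ¼) = -16*(5 - ¼) = -16*19/4 = -76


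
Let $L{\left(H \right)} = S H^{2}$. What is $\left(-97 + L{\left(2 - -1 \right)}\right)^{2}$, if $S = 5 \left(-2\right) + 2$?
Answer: $28561$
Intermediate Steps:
$S = -8$ ($S = -10 + 2 = -8$)
$L{\left(H \right)} = - 8 H^{2}$
$\left(-97 + L{\left(2 - -1 \right)}\right)^{2} = \left(-97 - 8 \left(2 - -1\right)^{2}\right)^{2} = \left(-97 - 8 \left(2 + 1\right)^{2}\right)^{2} = \left(-97 - 8 \cdot 3^{2}\right)^{2} = \left(-97 - 72\right)^{2} = \left(-169\right)^{2} = 28561$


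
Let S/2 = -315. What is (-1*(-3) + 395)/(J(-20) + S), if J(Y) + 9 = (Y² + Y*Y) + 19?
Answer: 199/90 ≈ 2.2111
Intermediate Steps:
S = -630 (S = 2*(-315) = -630)
J(Y) = 10 + 2*Y² (J(Y) = -9 + ((Y² + Y*Y) + 19) = -9 + ((Y² + Y²) + 19) = -9 + (2*Y² + 19) = -9 + (19 + 2*Y²) = 10 + 2*Y²)
(-1*(-3) + 395)/(J(-20) + S) = (-1*(-3) + 395)/((10 + 2*(-20)²) - 630) = (3 + 395)/((10 + 2*400) - 630) = 398/((10 + 800) - 630) = 398/(810 - 630) = 398/180 = 398*(1/180) = 199/90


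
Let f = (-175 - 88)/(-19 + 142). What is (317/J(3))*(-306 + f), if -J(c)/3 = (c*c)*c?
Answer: 12014617/9963 ≈ 1205.9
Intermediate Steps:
J(c) = -3*c**3 (J(c) = -3*c*c*c = -3*c**2*c = -3*c**3)
f = -263/123 ≈ -2.1382
(317/J(3))*(-306 + f) = (317/((-3*3**3)))*(-306 - 263/123) = (317/((-3*27)))*(-37901/123) = (317/(-81))*(-37901/123) = (317*(-1/81))*(-37901/123) = -317/81*(-37901/123) = 12014617/9963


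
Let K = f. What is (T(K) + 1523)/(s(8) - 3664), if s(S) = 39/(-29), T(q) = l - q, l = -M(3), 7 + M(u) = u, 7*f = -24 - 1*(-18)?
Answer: -62031/148813 ≈ -0.41684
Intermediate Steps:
f = -6/7 (f = (-24 - 1*(-18))/7 = (-24 + 18)/7 = (⅐)*(-6) = -6/7 ≈ -0.85714)
K = -6/7 ≈ -0.85714
M(u) = -7 + u
l = 4 (l = -(-7 + 3) = -1*(-4) = 4)
T(q) = 4 - q
s(S) = -39/29 (s(S) = 39*(-1/29) = -39/29)
(T(K) + 1523)/(s(8) - 3664) = ((4 - 1*(-6/7)) + 1523)/(-39/29 - 3664) = ((4 + 6/7) + 1523)/(-106295/29) = (34/7 + 1523)*(-29/106295) = (10695/7)*(-29/106295) = -62031/148813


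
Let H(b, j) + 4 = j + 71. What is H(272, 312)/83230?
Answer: 379/83230 ≈ 0.0045536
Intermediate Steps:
H(b, j) = 67 + j (H(b, j) = -4 + (j + 71) = -4 + (71 + j) = 67 + j)
H(272, 312)/83230 = (67 + 312)/83230 = 379*(1/83230) = 379/83230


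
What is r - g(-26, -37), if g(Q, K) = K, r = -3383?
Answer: -3346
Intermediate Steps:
r - g(-26, -37) = -3383 - 1*(-37) = -3383 + 37 = -3346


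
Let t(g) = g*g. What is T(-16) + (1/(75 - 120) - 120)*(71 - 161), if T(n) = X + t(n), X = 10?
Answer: 11068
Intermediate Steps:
t(g) = g²
T(n) = 10 + n²
T(-16) + (1/(75 - 120) - 120)*(71 - 161) = (10 + (-16)²) + (1/(75 - 120) - 120)*(71 - 161) = (10 + 256) + (1/(-45) - 120)*(-90) = 266 + (-1/45 - 120)*(-90) = 266 - 5401/45*(-90) = 266 + 10802 = 11068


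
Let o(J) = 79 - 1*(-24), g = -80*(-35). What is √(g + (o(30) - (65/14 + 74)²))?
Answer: I*√643213/14 ≈ 57.286*I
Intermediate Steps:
g = 2800
o(J) = 103 (o(J) = 79 + 24 = 103)
√(g + (o(30) - (65/14 + 74)²)) = √(2800 + (103 - (65/14 + 74)²)) = √(2800 + (103 - (1101/14)²)) = √(2800 + (103 - 1*1212201/196)) = √(2800 + (103 - 1212201/196)) = √(2800 - 1192013/196) = √(-643213/196) = I*√643213/14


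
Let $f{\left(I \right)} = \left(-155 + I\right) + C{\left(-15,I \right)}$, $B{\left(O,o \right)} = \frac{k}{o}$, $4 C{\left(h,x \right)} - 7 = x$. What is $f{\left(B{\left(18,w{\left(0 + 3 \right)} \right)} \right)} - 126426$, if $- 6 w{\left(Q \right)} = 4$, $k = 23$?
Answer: $- \frac{1012979}{8} \approx -1.2662 \cdot 10^{5}$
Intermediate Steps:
$C{\left(h,x \right)} = \frac{7}{4} + \frac{x}{4}$
$w{\left(Q \right)} = - \frac{2}{3}$ ($w{\left(Q \right)} = \left(- \frac{1}{6}\right) 4 = - \frac{2}{3}$)
$B{\left(O,o \right)} = \frac{23}{o}$
$f{\left(I \right)} = - \frac{613}{4} + \frac{5 I}{4}$ ($f{\left(I \right)} = \left(-155 + I\right) + \left(\frac{7}{4} + \frac{I}{4}\right) = - \frac{613}{4} + \frac{5 I}{4}$)
$f{\left(B{\left(18,w{\left(0 + 3 \right)} \right)} \right)} - 126426 = \left(- \frac{613}{4} + \frac{5 \frac{23}{- \frac{2}{3}}}{4}\right) - 126426 = \left(- \frac{613}{4} + \frac{5 \cdot 23 \left(- \frac{3}{2}\right)}{4}\right) - 126426 = \left(- \frac{613}{4} + \frac{5}{4} \left(- \frac{69}{2}\right)\right) - 126426 = \left(- \frac{613}{4} - \frac{345}{8}\right) - 126426 = - \frac{1571}{8} - 126426 = - \frac{1012979}{8}$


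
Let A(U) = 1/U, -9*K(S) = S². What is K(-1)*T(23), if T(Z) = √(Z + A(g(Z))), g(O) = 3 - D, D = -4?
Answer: -√14/7 ≈ -0.53452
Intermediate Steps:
g(O) = 7 (g(O) = 3 - 1*(-4) = 3 + 4 = 7)
K(S) = -S²/9
T(Z) = √(⅐ + Z) (T(Z) = √(Z + 1/7) = √(Z + ⅐) = √(⅐ + Z))
K(-1)*T(23) = (-⅑*(-1)²)*(√(7 + 49*23)/7) = (-⅑*1)*(√(7 + 1127)/7) = -√1134/63 = -9*√14/63 = -√14/7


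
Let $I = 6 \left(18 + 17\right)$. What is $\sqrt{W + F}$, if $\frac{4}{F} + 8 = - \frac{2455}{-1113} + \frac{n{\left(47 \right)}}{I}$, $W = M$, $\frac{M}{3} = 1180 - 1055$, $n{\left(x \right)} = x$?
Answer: $\frac{3 \sqrt{3262343095}}{8857} \approx 19.346$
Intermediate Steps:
$M = 375$ ($M = 3 \left(1180 - 1055\right) = 3 \cdot 125 = 375$)
$I = 210$ ($I = 6 \cdot 35 = 210$)
$W = 375$
$F = - \frac{6360}{8857}$ ($F = \frac{4}{-8 + \left(- \frac{2455}{-1113} + \frac{47}{210}\right)} = \frac{4}{-8 + \left(\left(-2455\right) \left(- \frac{1}{1113}\right) + 47 \cdot \frac{1}{210}\right)} = \frac{4}{-8 + \left(\frac{2455}{1113} + \frac{47}{210}\right)} = \frac{4}{-8 + \frac{3863}{1590}} = \frac{4}{- \frac{8857}{1590}} = 4 \left(- \frac{1590}{8857}\right) = - \frac{6360}{8857} \approx -0.71808$)
$\sqrt{W + F} = \sqrt{375 - \frac{6360}{8857}} = \sqrt{\frac{3315015}{8857}} = \frac{3 \sqrt{3262343095}}{8857}$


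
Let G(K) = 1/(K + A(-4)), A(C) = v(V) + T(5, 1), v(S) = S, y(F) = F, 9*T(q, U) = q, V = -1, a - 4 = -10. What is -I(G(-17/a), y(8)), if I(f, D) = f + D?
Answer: -362/43 ≈ -8.4186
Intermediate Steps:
a = -6 (a = 4 - 10 = -6)
T(q, U) = q/9
A(C) = -4/9 (A(C) = -1 + (⅑)*5 = -1 + 5/9 = -4/9)
G(K) = 1/(-4/9 + K) (G(K) = 1/(K - 4/9) = 1/(-4/9 + K))
I(f, D) = D + f
-I(G(-17/a), y(8)) = -(8 + 9/(-4 + 9*(-17/(-6)))) = -(8 + 9/(-4 + 9*(-17*(-⅙)))) = -(8 + 9/(-4 + 9*(17/6))) = -(8 + 9/(-4 + 51/2)) = -(8 + 9/(43/2)) = -(8 + 9*(2/43)) = -(8 + 18/43) = -1*362/43 = -362/43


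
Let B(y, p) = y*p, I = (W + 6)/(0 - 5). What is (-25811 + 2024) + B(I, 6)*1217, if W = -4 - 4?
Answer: -104331/5 ≈ -20866.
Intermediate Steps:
W = -8
I = 2/5 (I = (-8 + 6)/(0 - 5) = -2/(-5) = -2*(-1/5) = 2/5 ≈ 0.40000)
B(y, p) = p*y
(-25811 + 2024) + B(I, 6)*1217 = (-25811 + 2024) + (6*(2/5))*1217 = -23787 + (12/5)*1217 = -23787 + 14604/5 = -104331/5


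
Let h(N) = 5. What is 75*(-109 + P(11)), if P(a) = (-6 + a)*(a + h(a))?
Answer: -2175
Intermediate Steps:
P(a) = (-6 + a)*(5 + a) (P(a) = (-6 + a)*(a + 5) = (-6 + a)*(5 + a))
75*(-109 + P(11)) = 75*(-109 + (-30 + 11**2 - 1*11)) = 75*(-109 + (-30 + 121 - 11)) = 75*(-109 + 80) = 75*(-29) = -2175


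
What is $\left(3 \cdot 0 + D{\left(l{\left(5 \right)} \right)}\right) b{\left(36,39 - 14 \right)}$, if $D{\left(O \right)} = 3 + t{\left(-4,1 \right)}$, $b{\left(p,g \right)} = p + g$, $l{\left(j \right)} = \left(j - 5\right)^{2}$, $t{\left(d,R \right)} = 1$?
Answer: $244$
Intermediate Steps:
$l{\left(j \right)} = \left(-5 + j\right)^{2}$
$b{\left(p,g \right)} = g + p$
$D{\left(O \right)} = 4$ ($D{\left(O \right)} = 3 + 1 = 4$)
$\left(3 \cdot 0 + D{\left(l{\left(5 \right)} \right)}\right) b{\left(36,39 - 14 \right)} = \left(3 \cdot 0 + 4\right) \left(\left(39 - 14\right) + 36\right) = \left(0 + 4\right) \left(\left(39 - 14\right) + 36\right) = 4 \left(25 + 36\right) = 4 \cdot 61 = 244$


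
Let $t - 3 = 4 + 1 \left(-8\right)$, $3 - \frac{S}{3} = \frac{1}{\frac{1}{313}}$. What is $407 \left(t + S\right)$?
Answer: $-378917$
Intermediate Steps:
$S = -930$ ($S = 9 - \frac{3}{\frac{1}{313}} = 9 - 3 \frac{1}{\frac{1}{313}} = 9 - 939 = -930$)
$t = -1$ ($t = 3 + \left(4 + 1 \left(-8\right)\right) = 3 + \left(4 - 8\right) = 3 - 4 = -1$)
$407 \left(t + S\right) = 407 \left(-1 - 930\right) = 407 \left(-931\right) = -378917$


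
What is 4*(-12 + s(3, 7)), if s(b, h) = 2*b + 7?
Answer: 4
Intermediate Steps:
s(b, h) = 7 + 2*b
4*(-12 + s(3, 7)) = 4*(-12 + (7 + 2*3)) = 4*(-12 + (7 + 6)) = 4*(-12 + 13) = 4*1 = 4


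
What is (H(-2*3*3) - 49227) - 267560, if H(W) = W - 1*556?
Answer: -317361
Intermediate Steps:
H(W) = -556 + W (H(W) = W - 556 = -556 + W)
(H(-2*3*3) - 49227) - 267560 = ((-556 - 2*3*3) - 49227) - 267560 = ((-556 - 6*3) - 49227) - 267560 = ((-556 - 18) - 49227) - 267560 = (-574 - 49227) - 267560 = -49801 - 267560 = -317361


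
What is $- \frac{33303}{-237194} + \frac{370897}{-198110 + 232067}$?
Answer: $\frac{89105412989}{8054396658} \approx 11.063$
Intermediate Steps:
$- \frac{33303}{-237194} + \frac{370897}{-198110 + 232067} = \left(-33303\right) \left(- \frac{1}{237194}\right) + \frac{370897}{33957} = \frac{33303}{237194} + 370897 \cdot \frac{1}{33957} = \frac{33303}{237194} + \frac{370897}{33957} = \frac{89105412989}{8054396658}$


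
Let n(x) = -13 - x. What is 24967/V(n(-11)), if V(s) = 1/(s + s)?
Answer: -99868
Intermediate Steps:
V(s) = 1/(2*s)
24967/V(n(-11)) = 24967/((1/(2*(-13 - 1*(-11))))) = 24967/((1/(2*(-13 + 11)))) = 24967/(((½)/(-2))) = 24967/(((½)*(-½))) = 24967/(-¼) = 24967*(-4) = -99868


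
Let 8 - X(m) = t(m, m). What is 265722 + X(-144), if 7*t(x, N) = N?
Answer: 1860254/7 ≈ 2.6575e+5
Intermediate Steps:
t(x, N) = N/7
X(m) = 8 - m/7
265722 + X(-144) = 265722 + (8 - ⅐*(-144)) = 265722 + (8 + 144/7) = 265722 + 200/7 = 1860254/7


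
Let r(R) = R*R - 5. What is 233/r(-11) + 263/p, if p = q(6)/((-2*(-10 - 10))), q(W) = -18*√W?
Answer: 233/116 - 2630*√6/27 ≈ -236.59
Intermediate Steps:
r(R) = -5 + R² (r(R) = R² - 5 = -5 + R²)
p = -9*√6/20 (p = (-18*√6)/((-2*(-10 - 10))) = (-18*√6)/((-2*(-20))) = (-18*√6)/((-1*(-40))) = -18*√6/40 = -18*√6*(1/40) = -9*√6/20 ≈ -1.1023)
233/r(-11) + 263/p = 233/(-5 + (-11)²) + 263/((-9*√6/20)) = 233/(-5 + 121) + 263*(-10*√6/27) = 233/116 - 2630*√6/27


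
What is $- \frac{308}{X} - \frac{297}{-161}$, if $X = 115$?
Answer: $- \frac{671}{805} \approx -0.83354$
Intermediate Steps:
$- \frac{308}{X} - \frac{297}{-161} = - \frac{308}{115} - \frac{297}{-161} = \left(-308\right) \frac{1}{115} - - \frac{297}{161} = - \frac{308}{115} + \frac{297}{161} = - \frac{671}{805}$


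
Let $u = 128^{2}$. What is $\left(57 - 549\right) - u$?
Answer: $-16876$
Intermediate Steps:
$u = 16384$
$\left(57 - 549\right) - u = \left(57 - 549\right) - 16384 = -492 - 16384 = -16876$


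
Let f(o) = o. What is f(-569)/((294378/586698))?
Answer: -7948361/7009 ≈ -1134.0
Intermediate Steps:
f(-569)/((294378/586698)) = -569/(294378/586698) = -569/(294378*(1/586698)) = -569/7009/13969 = -569*13969/7009 = -7948361/7009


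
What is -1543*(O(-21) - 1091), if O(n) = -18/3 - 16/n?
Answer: 35521403/21 ≈ 1.6915e+6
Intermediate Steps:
O(n) = -6 - 16/n (O(n) = -18*⅓ - 16/n = -6 - 16/n)
-1543*(O(-21) - 1091) = -1543*((-6 - 16/(-21)) - 1091) = -1543*((-6 - 16*(-1/21)) - 1091) = -1543*((-6 + 16/21) - 1091) = -1543*(-110/21 - 1091) = -1543*(-23021/21) = 35521403/21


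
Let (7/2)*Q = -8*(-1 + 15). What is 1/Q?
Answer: -1/32 ≈ -0.031250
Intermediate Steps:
Q = -32 (Q = 2*(-8*(-1 + 15))/7 = 2*(-8*14)/7 = (2/7)*(-112) = -32)
1/Q = 1/(-32) = -1/32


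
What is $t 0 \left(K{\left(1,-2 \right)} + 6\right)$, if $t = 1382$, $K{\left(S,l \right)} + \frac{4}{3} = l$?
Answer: $0$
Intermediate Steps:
$K{\left(S,l \right)} = - \frac{4}{3} + l$
$t 0 \left(K{\left(1,-2 \right)} + 6\right) = 1382 \cdot 0 \left(\left(- \frac{4}{3} - 2\right) + 6\right) = 1382 \cdot 0 \left(- \frac{10}{3} + 6\right) = 1382 \cdot 0 \cdot \frac{8}{3} = 1382 \cdot 0 = 0$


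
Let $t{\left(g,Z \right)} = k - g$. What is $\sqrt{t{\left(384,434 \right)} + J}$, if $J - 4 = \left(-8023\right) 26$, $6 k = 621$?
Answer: $\frac{i \sqrt{835498}}{2} \approx 457.03 i$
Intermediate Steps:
$k = \frac{207}{2}$ ($k = \frac{1}{6} \cdot 621 = \frac{207}{2} \approx 103.5$)
$J = -208594$ ($J = 4 - 208598 = -208594$)
$t{\left(g,Z \right)} = \frac{207}{2} - g$
$\sqrt{t{\left(384,434 \right)} + J} = \sqrt{\left(\frac{207}{2} - 384\right) - 208594} = \sqrt{- \frac{561}{2} - 208594} = \sqrt{- \frac{417749}{2}} = \frac{i \sqrt{835498}}{2}$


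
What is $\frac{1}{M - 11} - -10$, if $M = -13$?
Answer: $\frac{239}{24} \approx 9.9583$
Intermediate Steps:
$\frac{1}{M - 11} - -10 = \frac{1}{-13 - 11} - -10 = \frac{1}{-24} + 10 = - \frac{1}{24} + 10 = \frac{239}{24}$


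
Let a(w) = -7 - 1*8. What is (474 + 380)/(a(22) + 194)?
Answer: 854/179 ≈ 4.7710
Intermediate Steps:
a(w) = -15 (a(w) = -7 - 8 = -15)
(474 + 380)/(a(22) + 194) = (474 + 380)/(-15 + 194) = 854/179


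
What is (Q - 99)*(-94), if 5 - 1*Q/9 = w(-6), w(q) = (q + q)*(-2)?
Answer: 25380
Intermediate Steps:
w(q) = -4*q (w(q) = (2*q)*(-2) = -4*q)
Q = -171 (Q = 45 - (-36)*(-6) = 45 - 9*24 = 45 - 216 = -171)
(Q - 99)*(-94) = (-171 - 99)*(-94) = -270*(-94) = 25380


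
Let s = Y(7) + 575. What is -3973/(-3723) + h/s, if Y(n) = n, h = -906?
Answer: -176792/361131 ≈ -0.48955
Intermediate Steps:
s = 582 (s = 7 + 575 = 582)
-3973/(-3723) + h/s = -3973/(-3723) - 906/582 = -3973*(-1/3723) - 906*1/582 = 3973/3723 - 151/97 = -176792/361131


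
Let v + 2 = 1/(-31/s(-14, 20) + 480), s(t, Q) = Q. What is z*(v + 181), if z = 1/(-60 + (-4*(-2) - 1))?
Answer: -1712871/507157 ≈ -3.3774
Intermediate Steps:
z = -1/53 (z = 1/(-60 + (8 - 1)) = 1/(-60 + 7) = 1/(-53) = -1/53 ≈ -0.018868)
v = -19118/9569 (v = -2 + 1/(-31/20 + 480) = -2 + 1/(9569/20) = -2 + 20/9569 = -19118/9569 ≈ -1.9979)
z*(v + 181) = -(-19118/9569 + 181)/53 = -1/53*1712871/9569 = -1712871/507157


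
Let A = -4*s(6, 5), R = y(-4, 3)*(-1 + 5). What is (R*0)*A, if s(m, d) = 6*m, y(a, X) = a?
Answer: 0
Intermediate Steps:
R = -16 (R = -4*(-1 + 5) = -4*4 = -16)
A = -144 (A = -24*6 = -4*36 = -144)
(R*0)*A = -16*0*(-144) = 0*(-144) = 0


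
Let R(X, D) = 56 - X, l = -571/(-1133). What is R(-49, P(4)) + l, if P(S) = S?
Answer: 119536/1133 ≈ 105.50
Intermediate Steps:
l = 571/1133 (l = -571*(-1/1133) = 571/1133 ≈ 0.50397)
R(-49, P(4)) + l = (56 - 1*(-49)) + 571/1133 = (56 + 49) + 571/1133 = 105 + 571/1133 = 119536/1133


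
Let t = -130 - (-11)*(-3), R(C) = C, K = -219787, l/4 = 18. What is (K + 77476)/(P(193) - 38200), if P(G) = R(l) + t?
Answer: 142311/38291 ≈ 3.7166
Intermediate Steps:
l = 72 (l = 4*18 = 72)
t = -163 (t = -130 - 1*33 = -130 - 33 = -163)
P(G) = -91 (P(G) = 72 - 163 = -91)
(K + 77476)/(P(193) - 38200) = (-219787 + 77476)/(-91 - 38200) = -142311/(-38291) = -142311*(-1/38291) = 142311/38291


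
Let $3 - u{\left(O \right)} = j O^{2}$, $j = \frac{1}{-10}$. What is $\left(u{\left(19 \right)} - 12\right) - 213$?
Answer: $- \frac{1859}{10} \approx -185.9$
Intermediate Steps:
$j = - \frac{1}{10} \approx -0.1$
$u{\left(O \right)} = 3 + \frac{O^{2}}{10}$ ($u{\left(O \right)} = 3 - - \frac{O^{2}}{10} = 3 + \frac{O^{2}}{10}$)
$\left(u{\left(19 \right)} - 12\right) - 213 = \left(\left(3 + \frac{19^{2}}{10}\right) - 12\right) - 213 = \left(\left(3 + \frac{1}{10} \cdot 361\right) - 12\right) - 213 = \left(\left(3 + \frac{361}{10}\right) - 12\right) - 213 = \left(\frac{391}{10} - 12\right) - 213 = \frac{271}{10} - 213 = - \frac{1859}{10}$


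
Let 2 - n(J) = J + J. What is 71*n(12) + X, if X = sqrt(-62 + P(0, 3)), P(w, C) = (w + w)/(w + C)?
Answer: -1562 + I*sqrt(62) ≈ -1562.0 + 7.874*I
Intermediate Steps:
P(w, C) = 2*w/(C + w) (P(w, C) = (2*w)/(C + w) = 2*w/(C + w))
X = I*sqrt(62) (X = sqrt(-62 + 2*0/(3 + 0)) = sqrt(-62 + 2*0/3) = sqrt(-62 + 2*0*(1/3)) = sqrt(-62 + 0) = sqrt(-62) = I*sqrt(62) ≈ 7.874*I)
n(J) = 2 - 2*J (n(J) = 2 - (J + J) = 2 - 2*J)
71*n(12) + X = 71*(2 - 2*12) + I*sqrt(62) = 71*(2 - 24) + I*sqrt(62) = 71*(-22) + I*sqrt(62) = -1562 + I*sqrt(62)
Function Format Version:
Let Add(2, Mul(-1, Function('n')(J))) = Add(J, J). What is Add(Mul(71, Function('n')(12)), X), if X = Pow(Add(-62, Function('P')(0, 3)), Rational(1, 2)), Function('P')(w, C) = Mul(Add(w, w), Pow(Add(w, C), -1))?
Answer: Add(-1562, Mul(I, Pow(62, Rational(1, 2)))) ≈ Add(-1562.0, Mul(7.8740, I))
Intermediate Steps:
Function('P')(w, C) = Mul(2, w, Pow(Add(C, w), -1)) (Function('P')(w, C) = Mul(Mul(2, w), Pow(Add(C, w), -1)) = Mul(2, w, Pow(Add(C, w), -1)))
X = Mul(I, Pow(62, Rational(1, 2))) (X = Pow(Add(-62, Mul(2, 0, Pow(Add(3, 0), -1))), Rational(1, 2)) = Pow(Add(-62, Mul(2, 0, Pow(3, -1))), Rational(1, 2)) = Pow(Add(-62, Mul(2, 0, Rational(1, 3))), Rational(1, 2)) = Pow(Add(-62, 0), Rational(1, 2)) = Pow(-62, Rational(1, 2)) = Mul(I, Pow(62, Rational(1, 2))) ≈ Mul(7.8740, I))
Function('n')(J) = Add(2, Mul(-2, J)) (Function('n')(J) = Add(2, Mul(-1, Add(J, J))) = Add(2, Mul(-1, Mul(2, J))) = Add(2, Mul(-2, J)))
Add(Mul(71, Function('n')(12)), X) = Add(Mul(71, Add(2, Mul(-2, 12))), Mul(I, Pow(62, Rational(1, 2)))) = Add(Mul(71, Add(2, -24)), Mul(I, Pow(62, Rational(1, 2)))) = Add(Mul(71, -22), Mul(I, Pow(62, Rational(1, 2)))) = Add(-1562, Mul(I, Pow(62, Rational(1, 2))))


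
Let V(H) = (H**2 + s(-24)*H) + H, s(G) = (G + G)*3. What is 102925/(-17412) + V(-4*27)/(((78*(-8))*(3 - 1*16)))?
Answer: -3780449/1471314 ≈ -2.5694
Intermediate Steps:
s(G) = 6*G (s(G) = (2*G)*3 = 6*G)
V(H) = H**2 - 143*H (V(H) = (H**2 + (6*(-24))*H) + H = (H**2 - 144*H) + H = H**2 - 143*H)
102925/(-17412) + V(-4*27)/(((78*(-8))*(3 - 1*16))) = 102925/(-17412) + ((-4*27)*(-143 - 4*27))/(((78*(-8))*(3 - 1*16))) = 102925*(-1/17412) + (-108*(-143 - 108))/((-624*(3 - 16))) = -102925/17412 + (-108*(-251))/((-624*(-13))) = -102925/17412 + 27108/8112 = -102925/17412 + 27108*(1/8112) = -102925/17412 + 2259/676 = -3780449/1471314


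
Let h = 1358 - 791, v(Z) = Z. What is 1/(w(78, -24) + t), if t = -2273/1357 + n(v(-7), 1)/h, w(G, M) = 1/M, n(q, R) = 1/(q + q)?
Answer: -43087464/73973035 ≈ -0.58248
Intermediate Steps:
n(q, R) = 1/(2*q)
h = 567
t = -18044431/10771866 (t = -2273/1357 + ((1/2)/(-7))/567 = -2273*1/1357 + ((1/2)*(-1/7))*(1/567) = -2273/1357 - 1/14*1/567 = -2273/1357 - 1/7938 = -18044431/10771866 ≈ -1.6751)
1/(w(78, -24) + t) = 1/(1/(-24) - 18044431/10771866) = 1/(-1/24 - 18044431/10771866) = 1/(-73973035/43087464) = -43087464/73973035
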